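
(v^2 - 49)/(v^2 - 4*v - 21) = (v + 7)/(v + 3)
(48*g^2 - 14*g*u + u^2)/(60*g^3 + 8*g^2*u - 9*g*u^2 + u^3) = (-8*g + u)/(-10*g^2 - 3*g*u + u^2)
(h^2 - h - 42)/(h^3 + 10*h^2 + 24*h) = (h - 7)/(h*(h + 4))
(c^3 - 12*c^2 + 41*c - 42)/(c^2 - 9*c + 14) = c - 3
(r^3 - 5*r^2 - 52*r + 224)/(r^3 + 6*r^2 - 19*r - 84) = (r - 8)/(r + 3)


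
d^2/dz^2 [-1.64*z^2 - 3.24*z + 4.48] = -3.28000000000000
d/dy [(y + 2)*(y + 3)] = 2*y + 5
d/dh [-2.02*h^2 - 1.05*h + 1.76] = -4.04*h - 1.05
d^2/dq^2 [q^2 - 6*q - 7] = 2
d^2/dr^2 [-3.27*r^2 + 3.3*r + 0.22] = -6.54000000000000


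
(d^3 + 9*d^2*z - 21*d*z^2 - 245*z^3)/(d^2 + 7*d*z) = d + 2*z - 35*z^2/d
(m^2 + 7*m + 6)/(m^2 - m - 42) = (m + 1)/(m - 7)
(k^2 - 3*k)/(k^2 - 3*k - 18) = k*(3 - k)/(-k^2 + 3*k + 18)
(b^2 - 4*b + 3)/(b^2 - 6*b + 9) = (b - 1)/(b - 3)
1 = 1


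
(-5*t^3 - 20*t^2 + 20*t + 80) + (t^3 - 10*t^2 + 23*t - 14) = -4*t^3 - 30*t^2 + 43*t + 66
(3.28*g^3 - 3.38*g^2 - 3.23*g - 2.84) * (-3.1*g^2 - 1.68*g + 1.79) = -10.168*g^5 + 4.9676*g^4 + 21.5626*g^3 + 8.1802*g^2 - 1.0105*g - 5.0836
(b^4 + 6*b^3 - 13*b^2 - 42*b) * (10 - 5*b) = -5*b^5 - 20*b^4 + 125*b^3 + 80*b^2 - 420*b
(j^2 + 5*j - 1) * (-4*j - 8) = -4*j^3 - 28*j^2 - 36*j + 8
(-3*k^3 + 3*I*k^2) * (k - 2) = -3*k^4 + 6*k^3 + 3*I*k^3 - 6*I*k^2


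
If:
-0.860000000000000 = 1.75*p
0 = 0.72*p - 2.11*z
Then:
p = -0.49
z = -0.17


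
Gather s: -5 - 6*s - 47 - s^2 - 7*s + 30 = -s^2 - 13*s - 22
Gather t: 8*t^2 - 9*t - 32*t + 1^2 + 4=8*t^2 - 41*t + 5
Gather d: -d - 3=-d - 3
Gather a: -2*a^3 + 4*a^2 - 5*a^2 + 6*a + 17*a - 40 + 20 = -2*a^3 - a^2 + 23*a - 20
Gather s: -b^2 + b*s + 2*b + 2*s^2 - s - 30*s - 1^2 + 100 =-b^2 + 2*b + 2*s^2 + s*(b - 31) + 99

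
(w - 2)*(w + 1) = w^2 - w - 2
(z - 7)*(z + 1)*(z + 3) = z^3 - 3*z^2 - 25*z - 21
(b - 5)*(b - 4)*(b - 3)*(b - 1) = b^4 - 13*b^3 + 59*b^2 - 107*b + 60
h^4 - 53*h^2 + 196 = (h - 7)*(h - 2)*(h + 2)*(h + 7)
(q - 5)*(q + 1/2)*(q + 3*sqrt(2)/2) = q^3 - 9*q^2/2 + 3*sqrt(2)*q^2/2 - 27*sqrt(2)*q/4 - 5*q/2 - 15*sqrt(2)/4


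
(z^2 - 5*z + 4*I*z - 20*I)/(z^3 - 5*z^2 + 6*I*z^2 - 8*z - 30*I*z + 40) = 1/(z + 2*I)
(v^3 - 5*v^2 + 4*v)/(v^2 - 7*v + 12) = v*(v - 1)/(v - 3)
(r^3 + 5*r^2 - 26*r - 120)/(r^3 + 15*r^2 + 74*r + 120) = (r - 5)/(r + 5)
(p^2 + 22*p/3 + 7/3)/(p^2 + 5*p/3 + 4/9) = 3*(p + 7)/(3*p + 4)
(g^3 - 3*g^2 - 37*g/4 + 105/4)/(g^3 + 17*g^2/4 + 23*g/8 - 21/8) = 2*(4*g^2 - 24*g + 35)/(8*g^2 + 10*g - 7)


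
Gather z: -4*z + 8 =8 - 4*z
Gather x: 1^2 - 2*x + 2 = 3 - 2*x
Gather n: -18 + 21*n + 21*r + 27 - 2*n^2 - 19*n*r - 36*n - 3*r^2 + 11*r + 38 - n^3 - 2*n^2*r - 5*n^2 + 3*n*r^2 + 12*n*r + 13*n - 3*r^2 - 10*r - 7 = -n^3 + n^2*(-2*r - 7) + n*(3*r^2 - 7*r - 2) - 6*r^2 + 22*r + 40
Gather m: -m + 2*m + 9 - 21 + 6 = m - 6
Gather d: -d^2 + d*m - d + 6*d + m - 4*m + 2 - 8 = -d^2 + d*(m + 5) - 3*m - 6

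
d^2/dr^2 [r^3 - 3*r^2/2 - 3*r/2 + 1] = 6*r - 3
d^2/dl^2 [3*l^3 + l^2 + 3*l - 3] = 18*l + 2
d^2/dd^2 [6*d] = 0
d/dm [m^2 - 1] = 2*m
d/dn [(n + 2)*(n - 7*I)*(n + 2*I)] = 3*n^2 + n*(4 - 10*I) + 14 - 10*I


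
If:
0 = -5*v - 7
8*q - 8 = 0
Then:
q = 1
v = -7/5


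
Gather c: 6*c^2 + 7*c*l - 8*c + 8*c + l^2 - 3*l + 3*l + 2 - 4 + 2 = 6*c^2 + 7*c*l + l^2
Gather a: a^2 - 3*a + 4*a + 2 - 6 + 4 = a^2 + a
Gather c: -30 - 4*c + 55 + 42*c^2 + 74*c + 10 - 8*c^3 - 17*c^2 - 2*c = -8*c^3 + 25*c^2 + 68*c + 35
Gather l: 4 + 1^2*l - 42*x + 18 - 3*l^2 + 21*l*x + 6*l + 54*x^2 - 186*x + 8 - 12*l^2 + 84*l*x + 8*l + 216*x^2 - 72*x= -15*l^2 + l*(105*x + 15) + 270*x^2 - 300*x + 30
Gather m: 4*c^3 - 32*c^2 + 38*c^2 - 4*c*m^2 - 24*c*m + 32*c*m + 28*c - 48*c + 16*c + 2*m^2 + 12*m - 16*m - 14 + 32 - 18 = 4*c^3 + 6*c^2 - 4*c + m^2*(2 - 4*c) + m*(8*c - 4)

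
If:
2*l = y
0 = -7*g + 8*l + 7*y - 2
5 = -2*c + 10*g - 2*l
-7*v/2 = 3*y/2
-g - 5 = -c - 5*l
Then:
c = 869/232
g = 157/116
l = 121/232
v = -363/812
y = 121/116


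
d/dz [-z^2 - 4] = -2*z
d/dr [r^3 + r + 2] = 3*r^2 + 1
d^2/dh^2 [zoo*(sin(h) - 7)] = zoo*sin(h)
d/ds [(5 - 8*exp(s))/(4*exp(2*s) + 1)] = 8*((8*exp(s) - 5)*exp(s) - 4*exp(2*s) - 1)*exp(s)/(4*exp(2*s) + 1)^2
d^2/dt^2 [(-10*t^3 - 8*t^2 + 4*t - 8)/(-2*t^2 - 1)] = 4*(-18*t^3 + 24*t^2 + 27*t - 4)/(8*t^6 + 12*t^4 + 6*t^2 + 1)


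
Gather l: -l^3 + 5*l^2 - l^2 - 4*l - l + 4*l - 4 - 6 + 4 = -l^3 + 4*l^2 - l - 6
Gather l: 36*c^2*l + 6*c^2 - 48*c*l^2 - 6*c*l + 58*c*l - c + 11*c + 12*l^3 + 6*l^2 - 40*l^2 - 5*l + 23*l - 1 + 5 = 6*c^2 + 10*c + 12*l^3 + l^2*(-48*c - 34) + l*(36*c^2 + 52*c + 18) + 4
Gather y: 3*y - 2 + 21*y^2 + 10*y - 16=21*y^2 + 13*y - 18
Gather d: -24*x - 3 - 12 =-24*x - 15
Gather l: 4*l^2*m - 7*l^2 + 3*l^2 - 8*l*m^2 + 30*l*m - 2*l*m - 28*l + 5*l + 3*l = l^2*(4*m - 4) + l*(-8*m^2 + 28*m - 20)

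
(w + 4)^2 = w^2 + 8*w + 16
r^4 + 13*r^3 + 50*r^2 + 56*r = r*(r + 2)*(r + 4)*(r + 7)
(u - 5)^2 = u^2 - 10*u + 25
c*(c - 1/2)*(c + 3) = c^3 + 5*c^2/2 - 3*c/2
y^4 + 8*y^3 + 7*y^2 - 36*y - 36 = (y - 2)*(y + 1)*(y + 3)*(y + 6)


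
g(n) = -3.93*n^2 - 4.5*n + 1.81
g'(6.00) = -51.66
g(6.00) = -166.67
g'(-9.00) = 66.24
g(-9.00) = -276.02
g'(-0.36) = -1.67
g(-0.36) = 2.92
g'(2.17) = -21.56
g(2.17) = -26.46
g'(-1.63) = 8.31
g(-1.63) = -1.30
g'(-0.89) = 2.50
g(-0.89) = 2.70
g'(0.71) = -10.08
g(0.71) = -3.37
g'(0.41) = -7.72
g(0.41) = -0.70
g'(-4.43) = 30.32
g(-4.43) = -55.38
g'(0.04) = -4.81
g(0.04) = 1.62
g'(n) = -7.86*n - 4.5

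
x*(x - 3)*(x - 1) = x^3 - 4*x^2 + 3*x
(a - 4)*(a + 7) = a^2 + 3*a - 28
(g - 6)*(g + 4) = g^2 - 2*g - 24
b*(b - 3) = b^2 - 3*b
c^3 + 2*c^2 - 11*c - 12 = (c - 3)*(c + 1)*(c + 4)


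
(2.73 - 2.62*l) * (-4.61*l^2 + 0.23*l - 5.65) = 12.0782*l^3 - 13.1879*l^2 + 15.4309*l - 15.4245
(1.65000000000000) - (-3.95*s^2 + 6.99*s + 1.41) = 3.95*s^2 - 6.99*s + 0.24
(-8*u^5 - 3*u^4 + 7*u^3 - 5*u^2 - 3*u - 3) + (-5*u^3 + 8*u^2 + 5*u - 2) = -8*u^5 - 3*u^4 + 2*u^3 + 3*u^2 + 2*u - 5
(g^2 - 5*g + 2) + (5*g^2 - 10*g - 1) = 6*g^2 - 15*g + 1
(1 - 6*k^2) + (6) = 7 - 6*k^2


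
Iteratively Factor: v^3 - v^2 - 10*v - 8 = (v - 4)*(v^2 + 3*v + 2) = (v - 4)*(v + 1)*(v + 2)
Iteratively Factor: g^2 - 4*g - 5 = (g - 5)*(g + 1)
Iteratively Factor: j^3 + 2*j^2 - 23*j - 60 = (j + 3)*(j^2 - j - 20) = (j + 3)*(j + 4)*(j - 5)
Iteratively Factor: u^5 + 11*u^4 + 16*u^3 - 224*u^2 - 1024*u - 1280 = (u - 5)*(u^4 + 16*u^3 + 96*u^2 + 256*u + 256) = (u - 5)*(u + 4)*(u^3 + 12*u^2 + 48*u + 64) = (u - 5)*(u + 4)^2*(u^2 + 8*u + 16) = (u - 5)*(u + 4)^3*(u + 4)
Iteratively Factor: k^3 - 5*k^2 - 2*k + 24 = (k - 4)*(k^2 - k - 6) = (k - 4)*(k - 3)*(k + 2)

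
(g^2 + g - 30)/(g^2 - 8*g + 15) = (g + 6)/(g - 3)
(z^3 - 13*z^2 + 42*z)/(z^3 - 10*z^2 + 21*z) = (z - 6)/(z - 3)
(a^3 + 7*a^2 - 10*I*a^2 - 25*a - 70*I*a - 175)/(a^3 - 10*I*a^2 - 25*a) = (a + 7)/a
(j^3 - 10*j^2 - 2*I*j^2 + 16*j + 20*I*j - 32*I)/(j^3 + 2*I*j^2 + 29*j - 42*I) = (j^2 - 10*j + 16)/(j^2 + 4*I*j + 21)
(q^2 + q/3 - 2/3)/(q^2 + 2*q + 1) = (q - 2/3)/(q + 1)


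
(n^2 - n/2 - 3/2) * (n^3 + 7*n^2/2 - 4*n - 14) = n^5 + 3*n^4 - 29*n^3/4 - 69*n^2/4 + 13*n + 21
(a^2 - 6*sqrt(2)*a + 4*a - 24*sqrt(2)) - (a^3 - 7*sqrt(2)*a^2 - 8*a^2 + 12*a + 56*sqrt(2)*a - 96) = -a^3 + 9*a^2 + 7*sqrt(2)*a^2 - 62*sqrt(2)*a - 8*a - 24*sqrt(2) + 96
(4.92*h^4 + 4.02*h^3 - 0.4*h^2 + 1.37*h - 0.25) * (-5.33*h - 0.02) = -26.2236*h^5 - 21.525*h^4 + 2.0516*h^3 - 7.2941*h^2 + 1.3051*h + 0.005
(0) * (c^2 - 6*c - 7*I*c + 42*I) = 0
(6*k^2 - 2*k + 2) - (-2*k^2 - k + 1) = 8*k^2 - k + 1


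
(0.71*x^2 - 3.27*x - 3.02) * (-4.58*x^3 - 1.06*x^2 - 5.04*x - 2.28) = -3.2518*x^5 + 14.224*x^4 + 13.7194*x^3 + 18.0632*x^2 + 22.6764*x + 6.8856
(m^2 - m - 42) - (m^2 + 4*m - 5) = -5*m - 37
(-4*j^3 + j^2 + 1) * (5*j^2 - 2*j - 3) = -20*j^5 + 13*j^4 + 10*j^3 + 2*j^2 - 2*j - 3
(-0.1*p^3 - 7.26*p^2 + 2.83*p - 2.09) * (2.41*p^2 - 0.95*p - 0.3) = -0.241*p^5 - 17.4016*p^4 + 13.7473*p^3 - 5.5474*p^2 + 1.1365*p + 0.627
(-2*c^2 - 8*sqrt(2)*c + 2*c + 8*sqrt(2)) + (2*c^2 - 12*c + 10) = -8*sqrt(2)*c - 10*c + 10 + 8*sqrt(2)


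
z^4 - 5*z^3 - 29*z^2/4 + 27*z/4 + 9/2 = (z - 6)*(z - 1)*(z + 1/2)*(z + 3/2)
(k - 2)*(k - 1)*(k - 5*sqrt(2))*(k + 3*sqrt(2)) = k^4 - 3*k^3 - 2*sqrt(2)*k^3 - 28*k^2 + 6*sqrt(2)*k^2 - 4*sqrt(2)*k + 90*k - 60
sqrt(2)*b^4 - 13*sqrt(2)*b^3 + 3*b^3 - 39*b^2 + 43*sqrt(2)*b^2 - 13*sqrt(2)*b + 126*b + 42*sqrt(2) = (b - 7)*(b - 6)*(b + sqrt(2))*(sqrt(2)*b + 1)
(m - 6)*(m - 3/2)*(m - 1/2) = m^3 - 8*m^2 + 51*m/4 - 9/2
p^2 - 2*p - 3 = (p - 3)*(p + 1)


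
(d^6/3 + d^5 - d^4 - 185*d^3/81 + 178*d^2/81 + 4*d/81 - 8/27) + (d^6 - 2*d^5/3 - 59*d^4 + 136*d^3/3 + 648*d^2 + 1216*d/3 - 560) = 4*d^6/3 + d^5/3 - 60*d^4 + 3487*d^3/81 + 52666*d^2/81 + 32836*d/81 - 15128/27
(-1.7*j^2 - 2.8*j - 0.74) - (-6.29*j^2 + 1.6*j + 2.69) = 4.59*j^2 - 4.4*j - 3.43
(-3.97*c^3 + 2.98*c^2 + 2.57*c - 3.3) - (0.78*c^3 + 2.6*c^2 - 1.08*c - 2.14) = -4.75*c^3 + 0.38*c^2 + 3.65*c - 1.16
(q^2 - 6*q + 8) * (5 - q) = -q^3 + 11*q^2 - 38*q + 40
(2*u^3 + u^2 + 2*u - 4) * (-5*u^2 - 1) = -10*u^5 - 5*u^4 - 12*u^3 + 19*u^2 - 2*u + 4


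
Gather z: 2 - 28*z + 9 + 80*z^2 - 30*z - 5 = 80*z^2 - 58*z + 6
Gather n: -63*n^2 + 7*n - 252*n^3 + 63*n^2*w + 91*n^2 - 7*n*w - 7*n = -252*n^3 + n^2*(63*w + 28) - 7*n*w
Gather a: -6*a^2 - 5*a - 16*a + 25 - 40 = -6*a^2 - 21*a - 15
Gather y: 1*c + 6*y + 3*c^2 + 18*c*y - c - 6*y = 3*c^2 + 18*c*y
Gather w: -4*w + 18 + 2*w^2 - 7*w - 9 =2*w^2 - 11*w + 9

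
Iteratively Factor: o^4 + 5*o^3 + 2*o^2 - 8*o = (o + 4)*(o^3 + o^2 - 2*o) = (o + 2)*(o + 4)*(o^2 - o) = o*(o + 2)*(o + 4)*(o - 1)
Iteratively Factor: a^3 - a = (a - 1)*(a^2 + a) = (a - 1)*(a + 1)*(a)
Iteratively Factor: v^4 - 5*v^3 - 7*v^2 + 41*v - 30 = (v - 5)*(v^3 - 7*v + 6) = (v - 5)*(v - 2)*(v^2 + 2*v - 3) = (v - 5)*(v - 2)*(v + 3)*(v - 1)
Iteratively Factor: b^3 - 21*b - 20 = (b + 1)*(b^2 - b - 20) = (b + 1)*(b + 4)*(b - 5)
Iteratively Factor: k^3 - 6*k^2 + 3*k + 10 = (k - 5)*(k^2 - k - 2) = (k - 5)*(k + 1)*(k - 2)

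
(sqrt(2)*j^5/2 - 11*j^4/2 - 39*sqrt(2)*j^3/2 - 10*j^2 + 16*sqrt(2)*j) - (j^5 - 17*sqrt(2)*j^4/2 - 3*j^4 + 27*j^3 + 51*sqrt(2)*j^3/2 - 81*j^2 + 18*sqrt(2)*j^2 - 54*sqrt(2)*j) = -j^5 + sqrt(2)*j^5/2 - 5*j^4/2 + 17*sqrt(2)*j^4/2 - 45*sqrt(2)*j^3 - 27*j^3 - 18*sqrt(2)*j^2 + 71*j^2 + 70*sqrt(2)*j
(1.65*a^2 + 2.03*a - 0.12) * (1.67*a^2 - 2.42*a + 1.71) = 2.7555*a^4 - 0.6029*a^3 - 2.2915*a^2 + 3.7617*a - 0.2052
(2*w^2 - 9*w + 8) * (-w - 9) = -2*w^3 - 9*w^2 + 73*w - 72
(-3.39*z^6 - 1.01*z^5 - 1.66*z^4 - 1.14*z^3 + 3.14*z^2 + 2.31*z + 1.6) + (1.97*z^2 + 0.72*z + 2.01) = -3.39*z^6 - 1.01*z^5 - 1.66*z^4 - 1.14*z^3 + 5.11*z^2 + 3.03*z + 3.61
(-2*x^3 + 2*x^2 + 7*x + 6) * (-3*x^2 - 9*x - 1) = 6*x^5 + 12*x^4 - 37*x^3 - 83*x^2 - 61*x - 6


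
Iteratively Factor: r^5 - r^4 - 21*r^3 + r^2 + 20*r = (r + 1)*(r^4 - 2*r^3 - 19*r^2 + 20*r) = (r - 5)*(r + 1)*(r^3 + 3*r^2 - 4*r) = r*(r - 5)*(r + 1)*(r^2 + 3*r - 4) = r*(r - 5)*(r + 1)*(r + 4)*(r - 1)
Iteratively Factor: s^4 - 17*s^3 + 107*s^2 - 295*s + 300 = (s - 3)*(s^3 - 14*s^2 + 65*s - 100) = (s - 4)*(s - 3)*(s^2 - 10*s + 25) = (s - 5)*(s - 4)*(s - 3)*(s - 5)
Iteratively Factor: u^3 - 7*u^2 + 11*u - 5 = (u - 1)*(u^2 - 6*u + 5) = (u - 1)^2*(u - 5)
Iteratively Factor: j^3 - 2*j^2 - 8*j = (j + 2)*(j^2 - 4*j) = (j - 4)*(j + 2)*(j)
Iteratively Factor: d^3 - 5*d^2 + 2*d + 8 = (d - 2)*(d^2 - 3*d - 4) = (d - 2)*(d + 1)*(d - 4)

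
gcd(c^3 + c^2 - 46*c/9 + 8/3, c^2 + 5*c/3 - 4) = c^2 + 5*c/3 - 4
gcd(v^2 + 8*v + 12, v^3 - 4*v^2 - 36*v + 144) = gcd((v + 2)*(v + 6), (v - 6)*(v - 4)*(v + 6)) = v + 6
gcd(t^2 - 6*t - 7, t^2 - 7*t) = t - 7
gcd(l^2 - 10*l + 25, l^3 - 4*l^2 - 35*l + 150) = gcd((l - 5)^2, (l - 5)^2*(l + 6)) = l^2 - 10*l + 25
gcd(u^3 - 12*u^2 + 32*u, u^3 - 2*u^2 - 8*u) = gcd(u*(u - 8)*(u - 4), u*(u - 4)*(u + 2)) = u^2 - 4*u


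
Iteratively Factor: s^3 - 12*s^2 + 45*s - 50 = (s - 5)*(s^2 - 7*s + 10) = (s - 5)^2*(s - 2)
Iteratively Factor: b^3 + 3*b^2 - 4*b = (b - 1)*(b^2 + 4*b) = b*(b - 1)*(b + 4)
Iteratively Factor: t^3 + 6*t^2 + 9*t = (t + 3)*(t^2 + 3*t) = (t + 3)^2*(t)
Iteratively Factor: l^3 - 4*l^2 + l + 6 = (l - 2)*(l^2 - 2*l - 3) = (l - 2)*(l + 1)*(l - 3)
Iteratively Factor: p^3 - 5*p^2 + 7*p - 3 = (p - 1)*(p^2 - 4*p + 3) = (p - 3)*(p - 1)*(p - 1)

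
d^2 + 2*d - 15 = (d - 3)*(d + 5)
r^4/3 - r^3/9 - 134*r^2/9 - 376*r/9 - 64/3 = (r/3 + 1)*(r - 8)*(r + 2/3)*(r + 4)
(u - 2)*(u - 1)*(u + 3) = u^3 - 7*u + 6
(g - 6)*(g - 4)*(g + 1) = g^3 - 9*g^2 + 14*g + 24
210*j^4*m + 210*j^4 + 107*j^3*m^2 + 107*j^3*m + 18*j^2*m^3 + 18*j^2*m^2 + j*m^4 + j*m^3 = (5*j + m)*(6*j + m)*(7*j + m)*(j*m + j)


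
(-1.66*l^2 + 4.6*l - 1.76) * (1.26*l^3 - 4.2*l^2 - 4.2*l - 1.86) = -2.0916*l^5 + 12.768*l^4 - 14.5656*l^3 - 8.8404*l^2 - 1.164*l + 3.2736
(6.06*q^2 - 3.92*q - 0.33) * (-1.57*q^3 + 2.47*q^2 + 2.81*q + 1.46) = -9.5142*q^5 + 21.1226*q^4 + 7.8643*q^3 - 2.9827*q^2 - 6.6505*q - 0.4818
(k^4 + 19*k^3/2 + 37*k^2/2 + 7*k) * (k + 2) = k^5 + 23*k^4/2 + 75*k^3/2 + 44*k^2 + 14*k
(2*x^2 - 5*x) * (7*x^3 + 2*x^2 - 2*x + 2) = 14*x^5 - 31*x^4 - 14*x^3 + 14*x^2 - 10*x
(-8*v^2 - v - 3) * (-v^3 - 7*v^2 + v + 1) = 8*v^5 + 57*v^4 + 2*v^3 + 12*v^2 - 4*v - 3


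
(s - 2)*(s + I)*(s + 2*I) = s^3 - 2*s^2 + 3*I*s^2 - 2*s - 6*I*s + 4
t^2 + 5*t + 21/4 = (t + 3/2)*(t + 7/2)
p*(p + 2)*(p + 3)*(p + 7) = p^4 + 12*p^3 + 41*p^2 + 42*p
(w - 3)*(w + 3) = w^2 - 9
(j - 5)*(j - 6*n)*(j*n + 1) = j^3*n - 6*j^2*n^2 - 5*j^2*n + j^2 + 30*j*n^2 - 6*j*n - 5*j + 30*n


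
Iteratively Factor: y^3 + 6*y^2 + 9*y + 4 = (y + 1)*(y^2 + 5*y + 4) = (y + 1)*(y + 4)*(y + 1)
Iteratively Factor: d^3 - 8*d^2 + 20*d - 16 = (d - 2)*(d^2 - 6*d + 8) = (d - 2)^2*(d - 4)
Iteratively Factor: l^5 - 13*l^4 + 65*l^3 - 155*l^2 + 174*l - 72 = (l - 4)*(l^4 - 9*l^3 + 29*l^2 - 39*l + 18) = (l - 4)*(l - 2)*(l^3 - 7*l^2 + 15*l - 9) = (l - 4)*(l - 2)*(l - 1)*(l^2 - 6*l + 9) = (l - 4)*(l - 3)*(l - 2)*(l - 1)*(l - 3)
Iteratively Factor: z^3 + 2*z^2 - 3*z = (z + 3)*(z^2 - z) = z*(z + 3)*(z - 1)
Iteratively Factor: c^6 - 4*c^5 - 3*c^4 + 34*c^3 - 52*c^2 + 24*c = (c - 2)*(c^5 - 2*c^4 - 7*c^3 + 20*c^2 - 12*c) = (c - 2)*(c - 1)*(c^4 - c^3 - 8*c^2 + 12*c) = (c - 2)^2*(c - 1)*(c^3 + c^2 - 6*c) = (c - 2)^3*(c - 1)*(c^2 + 3*c) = c*(c - 2)^3*(c - 1)*(c + 3)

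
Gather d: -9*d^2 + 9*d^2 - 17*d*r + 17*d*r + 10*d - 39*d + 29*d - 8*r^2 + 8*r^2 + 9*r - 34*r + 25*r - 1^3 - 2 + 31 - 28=0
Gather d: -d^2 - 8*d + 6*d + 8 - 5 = -d^2 - 2*d + 3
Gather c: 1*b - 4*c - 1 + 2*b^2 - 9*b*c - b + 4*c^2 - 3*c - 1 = 2*b^2 + 4*c^2 + c*(-9*b - 7) - 2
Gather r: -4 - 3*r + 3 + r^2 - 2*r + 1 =r^2 - 5*r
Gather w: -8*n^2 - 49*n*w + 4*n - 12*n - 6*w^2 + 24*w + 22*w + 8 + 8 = -8*n^2 - 8*n - 6*w^2 + w*(46 - 49*n) + 16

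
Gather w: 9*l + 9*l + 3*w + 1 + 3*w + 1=18*l + 6*w + 2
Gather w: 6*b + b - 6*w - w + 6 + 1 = 7*b - 7*w + 7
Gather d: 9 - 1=8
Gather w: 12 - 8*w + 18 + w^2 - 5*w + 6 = w^2 - 13*w + 36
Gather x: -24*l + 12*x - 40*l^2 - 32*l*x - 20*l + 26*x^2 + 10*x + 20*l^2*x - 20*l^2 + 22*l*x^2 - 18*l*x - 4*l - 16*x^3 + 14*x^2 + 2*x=-60*l^2 - 48*l - 16*x^3 + x^2*(22*l + 40) + x*(20*l^2 - 50*l + 24)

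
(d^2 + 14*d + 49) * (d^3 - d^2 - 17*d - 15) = d^5 + 13*d^4 + 18*d^3 - 302*d^2 - 1043*d - 735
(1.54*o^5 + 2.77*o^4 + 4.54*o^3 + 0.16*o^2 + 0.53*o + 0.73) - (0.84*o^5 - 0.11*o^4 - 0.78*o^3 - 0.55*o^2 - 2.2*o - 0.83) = 0.7*o^5 + 2.88*o^4 + 5.32*o^3 + 0.71*o^2 + 2.73*o + 1.56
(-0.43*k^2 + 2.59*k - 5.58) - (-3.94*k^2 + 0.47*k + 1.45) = 3.51*k^2 + 2.12*k - 7.03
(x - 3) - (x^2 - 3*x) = -x^2 + 4*x - 3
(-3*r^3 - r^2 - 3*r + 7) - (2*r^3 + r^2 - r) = -5*r^3 - 2*r^2 - 2*r + 7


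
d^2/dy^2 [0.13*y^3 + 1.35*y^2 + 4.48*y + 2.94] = 0.78*y + 2.7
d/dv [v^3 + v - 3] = 3*v^2 + 1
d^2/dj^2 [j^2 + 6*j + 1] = 2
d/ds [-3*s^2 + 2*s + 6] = 2 - 6*s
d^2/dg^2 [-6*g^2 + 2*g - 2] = -12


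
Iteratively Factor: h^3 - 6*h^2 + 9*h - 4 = (h - 1)*(h^2 - 5*h + 4) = (h - 1)^2*(h - 4)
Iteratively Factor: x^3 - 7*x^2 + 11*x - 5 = (x - 5)*(x^2 - 2*x + 1) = (x - 5)*(x - 1)*(x - 1)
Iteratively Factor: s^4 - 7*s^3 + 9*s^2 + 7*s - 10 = (s - 5)*(s^3 - 2*s^2 - s + 2) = (s - 5)*(s - 1)*(s^2 - s - 2) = (s - 5)*(s - 1)*(s + 1)*(s - 2)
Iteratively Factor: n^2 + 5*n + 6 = (n + 2)*(n + 3)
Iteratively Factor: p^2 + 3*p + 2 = (p + 2)*(p + 1)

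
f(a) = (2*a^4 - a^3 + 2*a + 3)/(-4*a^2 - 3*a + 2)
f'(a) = (8*a + 3)*(2*a^4 - a^3 + 2*a + 3)/(-4*a^2 - 3*a + 2)^2 + (8*a^3 - 3*a^2 + 2)/(-4*a^2 - 3*a + 2)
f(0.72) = -2.06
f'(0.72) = 6.55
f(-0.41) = 0.90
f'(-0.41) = 0.27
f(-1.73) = -4.73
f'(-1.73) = -0.61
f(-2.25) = -5.32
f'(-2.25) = 2.14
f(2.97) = -3.28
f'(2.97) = -2.31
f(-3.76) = -10.36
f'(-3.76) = 4.28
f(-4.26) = -12.64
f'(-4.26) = 4.81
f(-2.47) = -5.84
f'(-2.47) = 2.60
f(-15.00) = -122.62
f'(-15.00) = 15.62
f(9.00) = -35.57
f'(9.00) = -8.38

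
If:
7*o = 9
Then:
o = 9/7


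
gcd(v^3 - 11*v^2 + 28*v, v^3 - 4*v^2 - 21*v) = v^2 - 7*v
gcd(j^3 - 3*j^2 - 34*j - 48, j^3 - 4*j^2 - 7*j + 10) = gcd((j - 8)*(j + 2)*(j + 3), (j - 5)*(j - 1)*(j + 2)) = j + 2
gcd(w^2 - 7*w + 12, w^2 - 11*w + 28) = w - 4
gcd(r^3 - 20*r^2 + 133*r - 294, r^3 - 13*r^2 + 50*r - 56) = r - 7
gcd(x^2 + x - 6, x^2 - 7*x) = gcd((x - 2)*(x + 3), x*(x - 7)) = 1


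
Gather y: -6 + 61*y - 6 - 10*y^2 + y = -10*y^2 + 62*y - 12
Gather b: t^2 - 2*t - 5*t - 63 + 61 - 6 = t^2 - 7*t - 8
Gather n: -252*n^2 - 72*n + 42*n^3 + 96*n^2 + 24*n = 42*n^3 - 156*n^2 - 48*n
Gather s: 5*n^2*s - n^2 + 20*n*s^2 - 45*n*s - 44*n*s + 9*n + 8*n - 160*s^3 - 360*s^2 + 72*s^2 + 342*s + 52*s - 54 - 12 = -n^2 + 17*n - 160*s^3 + s^2*(20*n - 288) + s*(5*n^2 - 89*n + 394) - 66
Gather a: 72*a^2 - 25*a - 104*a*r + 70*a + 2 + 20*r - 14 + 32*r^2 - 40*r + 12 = 72*a^2 + a*(45 - 104*r) + 32*r^2 - 20*r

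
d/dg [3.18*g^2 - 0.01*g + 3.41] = 6.36*g - 0.01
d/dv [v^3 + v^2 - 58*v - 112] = 3*v^2 + 2*v - 58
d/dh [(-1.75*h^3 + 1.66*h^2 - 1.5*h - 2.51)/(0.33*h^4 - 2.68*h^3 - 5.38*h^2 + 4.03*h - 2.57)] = (0.5775*h^6 - 1.0956*h^5 + 15.3488*h^4 - 18.8318*h^3 - 8.06810000000001*h^2 - 35.54*h + 13.9703)/(0.1089*h^8 - 1.7688*h^7 + 3.6316*h^6 + 31.4966*h^5 + 5.64739999999999*h^4 - 29.5876*h^3 + 43.8941*h^2 - 20.7142*h + 6.6049)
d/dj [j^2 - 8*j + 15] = 2*j - 8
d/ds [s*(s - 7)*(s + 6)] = 3*s^2 - 2*s - 42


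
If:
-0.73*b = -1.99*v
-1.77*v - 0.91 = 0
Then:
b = -1.40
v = -0.51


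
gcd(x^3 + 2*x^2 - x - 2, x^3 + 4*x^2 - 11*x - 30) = x + 2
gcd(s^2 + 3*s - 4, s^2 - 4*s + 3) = s - 1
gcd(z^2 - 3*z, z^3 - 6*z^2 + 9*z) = z^2 - 3*z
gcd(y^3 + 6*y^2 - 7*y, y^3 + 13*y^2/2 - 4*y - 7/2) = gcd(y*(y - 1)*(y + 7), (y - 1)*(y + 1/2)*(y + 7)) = y^2 + 6*y - 7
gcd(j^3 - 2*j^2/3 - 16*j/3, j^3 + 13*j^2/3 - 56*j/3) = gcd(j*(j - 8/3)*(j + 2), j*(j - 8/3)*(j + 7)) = j^2 - 8*j/3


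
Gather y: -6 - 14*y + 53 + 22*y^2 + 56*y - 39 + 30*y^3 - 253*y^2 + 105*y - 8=30*y^3 - 231*y^2 + 147*y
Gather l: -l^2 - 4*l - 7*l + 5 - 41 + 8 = -l^2 - 11*l - 28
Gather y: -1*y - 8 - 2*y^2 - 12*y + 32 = -2*y^2 - 13*y + 24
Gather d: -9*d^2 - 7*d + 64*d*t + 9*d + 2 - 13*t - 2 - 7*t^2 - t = -9*d^2 + d*(64*t + 2) - 7*t^2 - 14*t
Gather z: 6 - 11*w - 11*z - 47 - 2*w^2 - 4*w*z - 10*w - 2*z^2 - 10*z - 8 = -2*w^2 - 21*w - 2*z^2 + z*(-4*w - 21) - 49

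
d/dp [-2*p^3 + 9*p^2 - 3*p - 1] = -6*p^2 + 18*p - 3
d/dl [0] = 0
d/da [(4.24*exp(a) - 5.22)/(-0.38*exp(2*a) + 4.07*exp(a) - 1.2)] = (1.6112*exp(2*a) - 3.9672*exp(a) + 16.1574)*exp(a)/(0.1444*exp(4*a) - 3.0932*exp(3*a) + 17.4769*exp(2*a) - 9.768*exp(a) + 1.44)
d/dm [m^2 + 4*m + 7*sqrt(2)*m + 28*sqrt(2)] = 2*m + 4 + 7*sqrt(2)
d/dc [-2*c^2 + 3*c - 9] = 3 - 4*c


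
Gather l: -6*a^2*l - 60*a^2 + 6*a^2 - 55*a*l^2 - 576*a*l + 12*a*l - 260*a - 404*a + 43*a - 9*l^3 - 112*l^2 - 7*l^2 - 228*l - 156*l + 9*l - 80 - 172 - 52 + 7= -54*a^2 - 621*a - 9*l^3 + l^2*(-55*a - 119) + l*(-6*a^2 - 564*a - 375) - 297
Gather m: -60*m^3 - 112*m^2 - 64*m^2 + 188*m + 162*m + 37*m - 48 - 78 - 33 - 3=-60*m^3 - 176*m^2 + 387*m - 162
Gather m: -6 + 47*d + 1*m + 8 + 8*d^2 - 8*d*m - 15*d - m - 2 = 8*d^2 - 8*d*m + 32*d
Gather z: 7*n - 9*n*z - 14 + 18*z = 7*n + z*(18 - 9*n) - 14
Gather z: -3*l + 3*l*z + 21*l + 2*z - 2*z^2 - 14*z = 18*l - 2*z^2 + z*(3*l - 12)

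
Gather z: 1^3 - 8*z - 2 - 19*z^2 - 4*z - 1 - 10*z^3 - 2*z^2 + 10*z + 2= -10*z^3 - 21*z^2 - 2*z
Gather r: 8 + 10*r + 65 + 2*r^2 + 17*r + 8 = 2*r^2 + 27*r + 81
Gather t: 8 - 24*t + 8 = 16 - 24*t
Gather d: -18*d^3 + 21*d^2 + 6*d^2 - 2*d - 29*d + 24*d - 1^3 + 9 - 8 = -18*d^3 + 27*d^2 - 7*d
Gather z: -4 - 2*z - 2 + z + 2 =-z - 4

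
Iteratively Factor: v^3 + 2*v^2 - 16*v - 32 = (v + 4)*(v^2 - 2*v - 8) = (v - 4)*(v + 4)*(v + 2)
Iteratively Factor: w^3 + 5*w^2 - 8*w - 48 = (w + 4)*(w^2 + w - 12) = (w + 4)^2*(w - 3)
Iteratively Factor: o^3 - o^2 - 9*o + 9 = (o + 3)*(o^2 - 4*o + 3) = (o - 1)*(o + 3)*(o - 3)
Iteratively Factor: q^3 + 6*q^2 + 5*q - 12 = (q - 1)*(q^2 + 7*q + 12) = (q - 1)*(q + 3)*(q + 4)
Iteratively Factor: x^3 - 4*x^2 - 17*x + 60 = (x - 5)*(x^2 + x - 12) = (x - 5)*(x + 4)*(x - 3)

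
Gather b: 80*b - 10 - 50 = 80*b - 60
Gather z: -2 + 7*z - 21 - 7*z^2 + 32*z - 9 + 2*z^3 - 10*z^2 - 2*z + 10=2*z^3 - 17*z^2 + 37*z - 22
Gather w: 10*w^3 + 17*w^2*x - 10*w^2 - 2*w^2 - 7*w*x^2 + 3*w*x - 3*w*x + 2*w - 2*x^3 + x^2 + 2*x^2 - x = 10*w^3 + w^2*(17*x - 12) + w*(2 - 7*x^2) - 2*x^3 + 3*x^2 - x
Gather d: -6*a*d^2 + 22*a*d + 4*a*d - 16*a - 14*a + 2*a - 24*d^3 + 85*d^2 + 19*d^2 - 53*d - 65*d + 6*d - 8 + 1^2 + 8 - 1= -28*a - 24*d^3 + d^2*(104 - 6*a) + d*(26*a - 112)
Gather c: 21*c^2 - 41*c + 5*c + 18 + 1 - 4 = 21*c^2 - 36*c + 15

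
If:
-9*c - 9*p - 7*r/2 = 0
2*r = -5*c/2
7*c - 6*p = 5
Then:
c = 60/121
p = -185/726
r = -75/121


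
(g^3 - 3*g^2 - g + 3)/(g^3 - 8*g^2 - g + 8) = (g - 3)/(g - 8)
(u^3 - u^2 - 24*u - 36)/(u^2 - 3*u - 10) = (u^2 - 3*u - 18)/(u - 5)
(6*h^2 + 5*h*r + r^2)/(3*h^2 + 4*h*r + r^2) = (2*h + r)/(h + r)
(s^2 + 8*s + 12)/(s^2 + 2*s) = (s + 6)/s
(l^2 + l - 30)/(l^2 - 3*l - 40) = (-l^2 - l + 30)/(-l^2 + 3*l + 40)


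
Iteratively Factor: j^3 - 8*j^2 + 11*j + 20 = (j + 1)*(j^2 - 9*j + 20) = (j - 4)*(j + 1)*(j - 5)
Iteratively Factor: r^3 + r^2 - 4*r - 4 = (r + 2)*(r^2 - r - 2) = (r + 1)*(r + 2)*(r - 2)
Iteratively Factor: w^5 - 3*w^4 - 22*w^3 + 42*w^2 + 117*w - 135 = (w + 3)*(w^4 - 6*w^3 - 4*w^2 + 54*w - 45) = (w + 3)^2*(w^3 - 9*w^2 + 23*w - 15) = (w - 3)*(w + 3)^2*(w^2 - 6*w + 5) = (w - 5)*(w - 3)*(w + 3)^2*(w - 1)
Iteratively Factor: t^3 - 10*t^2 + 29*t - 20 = (t - 4)*(t^2 - 6*t + 5) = (t - 4)*(t - 1)*(t - 5)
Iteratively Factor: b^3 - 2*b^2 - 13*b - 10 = (b + 1)*(b^2 - 3*b - 10) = (b - 5)*(b + 1)*(b + 2)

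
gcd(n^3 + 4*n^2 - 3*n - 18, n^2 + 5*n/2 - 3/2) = n + 3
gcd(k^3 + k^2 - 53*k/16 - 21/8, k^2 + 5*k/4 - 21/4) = k - 7/4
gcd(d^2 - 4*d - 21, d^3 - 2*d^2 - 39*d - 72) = d + 3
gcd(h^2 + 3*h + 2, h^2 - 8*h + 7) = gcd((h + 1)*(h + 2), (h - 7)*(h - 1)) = 1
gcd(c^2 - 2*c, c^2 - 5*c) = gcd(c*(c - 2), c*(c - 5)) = c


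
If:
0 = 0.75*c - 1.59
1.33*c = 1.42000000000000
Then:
No Solution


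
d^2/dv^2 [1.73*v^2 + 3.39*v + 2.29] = 3.46000000000000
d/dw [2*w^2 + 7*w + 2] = 4*w + 7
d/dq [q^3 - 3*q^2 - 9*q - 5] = 3*q^2 - 6*q - 9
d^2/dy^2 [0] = 0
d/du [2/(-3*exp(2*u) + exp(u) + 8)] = (12*exp(u) - 2)*exp(u)/(-3*exp(2*u) + exp(u) + 8)^2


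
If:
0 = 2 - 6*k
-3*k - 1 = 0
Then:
No Solution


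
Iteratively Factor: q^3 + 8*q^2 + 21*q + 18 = (q + 2)*(q^2 + 6*q + 9) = (q + 2)*(q + 3)*(q + 3)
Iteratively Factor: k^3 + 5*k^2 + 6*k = (k)*(k^2 + 5*k + 6) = k*(k + 3)*(k + 2)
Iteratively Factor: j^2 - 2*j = (j - 2)*(j)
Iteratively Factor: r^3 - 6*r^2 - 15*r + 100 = (r + 4)*(r^2 - 10*r + 25) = (r - 5)*(r + 4)*(r - 5)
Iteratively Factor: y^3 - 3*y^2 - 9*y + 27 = (y - 3)*(y^2 - 9) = (y - 3)^2*(y + 3)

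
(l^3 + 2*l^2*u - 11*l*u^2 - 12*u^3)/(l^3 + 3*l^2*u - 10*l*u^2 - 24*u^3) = (l + u)/(l + 2*u)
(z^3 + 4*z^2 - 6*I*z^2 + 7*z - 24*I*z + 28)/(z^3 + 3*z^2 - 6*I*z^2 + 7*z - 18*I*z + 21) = (z + 4)/(z + 3)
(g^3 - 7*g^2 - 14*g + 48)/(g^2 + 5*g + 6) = (g^2 - 10*g + 16)/(g + 2)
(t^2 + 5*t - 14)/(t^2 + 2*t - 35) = (t - 2)/(t - 5)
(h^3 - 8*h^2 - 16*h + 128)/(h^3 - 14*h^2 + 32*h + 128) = (h^2 - 16)/(h^2 - 6*h - 16)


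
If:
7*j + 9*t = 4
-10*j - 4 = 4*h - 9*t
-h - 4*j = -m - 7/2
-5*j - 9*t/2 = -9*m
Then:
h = 1139/30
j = -134/15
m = -19/15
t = 998/135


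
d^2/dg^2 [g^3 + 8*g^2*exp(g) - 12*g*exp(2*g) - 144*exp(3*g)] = 8*g^2*exp(g) - 48*g*exp(2*g) + 32*g*exp(g) + 6*g - 1296*exp(3*g) - 48*exp(2*g) + 16*exp(g)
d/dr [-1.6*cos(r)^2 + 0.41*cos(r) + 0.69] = (3.2*cos(r) - 0.41)*sin(r)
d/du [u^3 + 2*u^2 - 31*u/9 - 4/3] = 3*u^2 + 4*u - 31/9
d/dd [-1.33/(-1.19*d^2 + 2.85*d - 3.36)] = (3.7905 - 3.1654*d)/(1.19*d^2 - 2.85*d + 3.36)^2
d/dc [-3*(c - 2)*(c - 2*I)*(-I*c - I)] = 9*I*c^2 + 6*c*(2 - I) - 6 - 6*I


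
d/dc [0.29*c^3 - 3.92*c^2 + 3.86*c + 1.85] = 0.87*c^2 - 7.84*c + 3.86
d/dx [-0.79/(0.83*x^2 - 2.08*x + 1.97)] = (1.3114*x - 1.6432)/(0.83*x^2 - 2.08*x + 1.97)^2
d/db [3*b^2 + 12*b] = 6*b + 12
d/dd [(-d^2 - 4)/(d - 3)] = (d^2 - 2*d*(d - 3) + 4)/(d - 3)^2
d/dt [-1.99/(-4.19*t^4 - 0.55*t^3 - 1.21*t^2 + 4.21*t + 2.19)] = (-33.3524*t^3 - 3.2835*t^2 - 4.8158*t + 8.3779)/(4.19*t^4 + 0.55*t^3 + 1.21*t^2 - 4.21*t - 2.19)^2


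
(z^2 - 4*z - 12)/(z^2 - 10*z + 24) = (z + 2)/(z - 4)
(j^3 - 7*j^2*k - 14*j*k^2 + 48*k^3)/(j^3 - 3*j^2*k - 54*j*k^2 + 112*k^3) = (j + 3*k)/(j + 7*k)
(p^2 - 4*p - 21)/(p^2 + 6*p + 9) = (p - 7)/(p + 3)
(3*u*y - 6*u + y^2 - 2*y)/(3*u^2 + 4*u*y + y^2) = (y - 2)/(u + y)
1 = 1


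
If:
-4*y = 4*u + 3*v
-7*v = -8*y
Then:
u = -13*y/7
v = 8*y/7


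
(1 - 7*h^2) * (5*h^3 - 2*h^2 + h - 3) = -35*h^5 + 14*h^4 - 2*h^3 + 19*h^2 + h - 3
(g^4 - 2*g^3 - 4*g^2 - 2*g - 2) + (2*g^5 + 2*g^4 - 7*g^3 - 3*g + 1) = 2*g^5 + 3*g^4 - 9*g^3 - 4*g^2 - 5*g - 1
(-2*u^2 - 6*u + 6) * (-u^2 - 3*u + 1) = 2*u^4 + 12*u^3 + 10*u^2 - 24*u + 6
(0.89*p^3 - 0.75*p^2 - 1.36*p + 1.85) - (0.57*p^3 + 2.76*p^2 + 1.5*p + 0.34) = 0.32*p^3 - 3.51*p^2 - 2.86*p + 1.51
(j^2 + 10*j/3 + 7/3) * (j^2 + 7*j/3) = j^4 + 17*j^3/3 + 91*j^2/9 + 49*j/9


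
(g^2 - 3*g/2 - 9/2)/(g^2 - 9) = (g + 3/2)/(g + 3)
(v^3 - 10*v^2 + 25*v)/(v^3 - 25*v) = (v - 5)/(v + 5)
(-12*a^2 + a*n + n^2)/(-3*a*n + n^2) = (4*a + n)/n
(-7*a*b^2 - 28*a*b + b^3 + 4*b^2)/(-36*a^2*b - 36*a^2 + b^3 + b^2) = b*(7*a*b + 28*a - b^2 - 4*b)/(36*a^2*b + 36*a^2 - b^3 - b^2)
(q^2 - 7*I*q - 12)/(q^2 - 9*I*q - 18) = (q - 4*I)/(q - 6*I)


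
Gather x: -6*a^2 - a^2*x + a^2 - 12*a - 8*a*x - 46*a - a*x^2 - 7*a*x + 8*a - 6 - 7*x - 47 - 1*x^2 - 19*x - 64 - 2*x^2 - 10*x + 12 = -5*a^2 - 50*a + x^2*(-a - 3) + x*(-a^2 - 15*a - 36) - 105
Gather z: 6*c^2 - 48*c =6*c^2 - 48*c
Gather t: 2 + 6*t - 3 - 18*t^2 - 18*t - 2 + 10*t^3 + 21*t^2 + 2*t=10*t^3 + 3*t^2 - 10*t - 3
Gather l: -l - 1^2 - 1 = -l - 2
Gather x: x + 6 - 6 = x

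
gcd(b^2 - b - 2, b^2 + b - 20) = 1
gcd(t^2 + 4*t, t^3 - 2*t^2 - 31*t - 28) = t + 4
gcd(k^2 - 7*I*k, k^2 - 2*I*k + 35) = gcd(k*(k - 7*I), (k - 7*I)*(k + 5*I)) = k - 7*I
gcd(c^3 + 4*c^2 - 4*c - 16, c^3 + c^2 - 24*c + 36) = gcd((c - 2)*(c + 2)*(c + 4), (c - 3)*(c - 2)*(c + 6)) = c - 2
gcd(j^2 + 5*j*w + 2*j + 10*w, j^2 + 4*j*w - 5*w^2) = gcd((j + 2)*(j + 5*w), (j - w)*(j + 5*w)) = j + 5*w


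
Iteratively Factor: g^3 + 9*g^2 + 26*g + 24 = (g + 2)*(g^2 + 7*g + 12) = (g + 2)*(g + 4)*(g + 3)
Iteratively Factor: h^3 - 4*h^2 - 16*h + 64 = (h - 4)*(h^2 - 16) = (h - 4)*(h + 4)*(h - 4)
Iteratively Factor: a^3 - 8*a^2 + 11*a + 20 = (a - 4)*(a^2 - 4*a - 5) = (a - 4)*(a + 1)*(a - 5)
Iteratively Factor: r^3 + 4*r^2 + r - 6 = (r - 1)*(r^2 + 5*r + 6) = (r - 1)*(r + 3)*(r + 2)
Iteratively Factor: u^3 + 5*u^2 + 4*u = (u + 1)*(u^2 + 4*u) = u*(u + 1)*(u + 4)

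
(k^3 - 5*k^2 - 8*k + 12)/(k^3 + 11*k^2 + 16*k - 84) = (k^3 - 5*k^2 - 8*k + 12)/(k^3 + 11*k^2 + 16*k - 84)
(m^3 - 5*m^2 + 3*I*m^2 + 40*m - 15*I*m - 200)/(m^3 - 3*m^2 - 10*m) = (m^2 + 3*I*m + 40)/(m*(m + 2))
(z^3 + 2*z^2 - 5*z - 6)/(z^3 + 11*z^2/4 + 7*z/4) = 4*(z^2 + z - 6)/(z*(4*z + 7))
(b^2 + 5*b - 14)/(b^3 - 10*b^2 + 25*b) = (b^2 + 5*b - 14)/(b*(b^2 - 10*b + 25))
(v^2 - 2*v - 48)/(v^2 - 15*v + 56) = (v + 6)/(v - 7)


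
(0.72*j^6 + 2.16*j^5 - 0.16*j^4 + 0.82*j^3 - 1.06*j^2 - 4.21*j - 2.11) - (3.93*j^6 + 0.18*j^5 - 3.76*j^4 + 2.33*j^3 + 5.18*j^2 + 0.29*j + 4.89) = -3.21*j^6 + 1.98*j^5 + 3.6*j^4 - 1.51*j^3 - 6.24*j^2 - 4.5*j - 7.0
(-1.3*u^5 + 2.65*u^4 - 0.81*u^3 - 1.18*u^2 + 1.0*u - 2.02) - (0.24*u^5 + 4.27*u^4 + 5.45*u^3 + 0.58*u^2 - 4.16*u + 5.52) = -1.54*u^5 - 1.62*u^4 - 6.26*u^3 - 1.76*u^2 + 5.16*u - 7.54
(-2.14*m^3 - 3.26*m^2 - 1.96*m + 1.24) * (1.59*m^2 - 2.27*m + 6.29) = -3.4026*m^5 - 0.3256*m^4 - 9.1768*m^3 - 14.0846*m^2 - 15.1432*m + 7.7996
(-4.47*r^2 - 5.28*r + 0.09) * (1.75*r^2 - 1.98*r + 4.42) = -7.8225*r^4 - 0.3894*r^3 - 9.1455*r^2 - 23.5158*r + 0.3978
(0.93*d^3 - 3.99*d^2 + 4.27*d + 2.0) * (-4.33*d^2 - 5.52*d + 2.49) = -4.0269*d^5 + 12.1431*d^4 + 5.8514*d^3 - 42.1655*d^2 - 0.4077*d + 4.98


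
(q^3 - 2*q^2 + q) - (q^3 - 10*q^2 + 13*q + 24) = 8*q^2 - 12*q - 24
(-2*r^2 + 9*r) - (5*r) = -2*r^2 + 4*r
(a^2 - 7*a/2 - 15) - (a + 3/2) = a^2 - 9*a/2 - 33/2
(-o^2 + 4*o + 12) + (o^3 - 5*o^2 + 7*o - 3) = o^3 - 6*o^2 + 11*o + 9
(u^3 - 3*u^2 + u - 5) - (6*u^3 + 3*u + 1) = -5*u^3 - 3*u^2 - 2*u - 6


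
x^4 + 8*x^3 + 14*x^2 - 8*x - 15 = (x - 1)*(x + 1)*(x + 3)*(x + 5)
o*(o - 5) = o^2 - 5*o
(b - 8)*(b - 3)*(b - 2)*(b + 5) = b^4 - 8*b^3 - 19*b^2 + 182*b - 240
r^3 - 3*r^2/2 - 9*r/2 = r*(r - 3)*(r + 3/2)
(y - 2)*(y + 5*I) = y^2 - 2*y + 5*I*y - 10*I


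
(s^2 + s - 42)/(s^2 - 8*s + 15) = (s^2 + s - 42)/(s^2 - 8*s + 15)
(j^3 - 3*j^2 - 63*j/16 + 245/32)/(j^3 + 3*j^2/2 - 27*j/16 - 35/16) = (j - 7/2)/(j + 1)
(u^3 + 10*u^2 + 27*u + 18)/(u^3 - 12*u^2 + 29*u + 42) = (u^2 + 9*u + 18)/(u^2 - 13*u + 42)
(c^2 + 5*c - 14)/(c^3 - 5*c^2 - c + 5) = (c^2 + 5*c - 14)/(c^3 - 5*c^2 - c + 5)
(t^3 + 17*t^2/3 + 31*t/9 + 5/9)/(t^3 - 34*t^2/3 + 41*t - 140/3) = (9*t^3 + 51*t^2 + 31*t + 5)/(3*(3*t^3 - 34*t^2 + 123*t - 140))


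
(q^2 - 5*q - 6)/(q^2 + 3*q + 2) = (q - 6)/(q + 2)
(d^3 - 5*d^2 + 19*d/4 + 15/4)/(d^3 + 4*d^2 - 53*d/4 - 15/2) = (d - 3)/(d + 6)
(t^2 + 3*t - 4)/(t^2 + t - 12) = (t - 1)/(t - 3)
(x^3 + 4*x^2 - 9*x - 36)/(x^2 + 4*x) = x - 9/x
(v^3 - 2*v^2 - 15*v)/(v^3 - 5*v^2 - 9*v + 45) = v/(v - 3)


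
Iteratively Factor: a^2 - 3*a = (a)*(a - 3)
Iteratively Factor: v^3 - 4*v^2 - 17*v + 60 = (v - 5)*(v^2 + v - 12) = (v - 5)*(v - 3)*(v + 4)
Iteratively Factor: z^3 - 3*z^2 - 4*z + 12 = (z - 2)*(z^2 - z - 6) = (z - 2)*(z + 2)*(z - 3)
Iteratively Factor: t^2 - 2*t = (t - 2)*(t)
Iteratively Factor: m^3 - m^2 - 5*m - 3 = (m - 3)*(m^2 + 2*m + 1) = (m - 3)*(m + 1)*(m + 1)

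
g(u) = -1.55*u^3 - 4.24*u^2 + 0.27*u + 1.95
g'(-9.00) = -300.06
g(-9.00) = 786.03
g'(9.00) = -452.70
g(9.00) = -1469.01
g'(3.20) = -74.48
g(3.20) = -91.39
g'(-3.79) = -34.38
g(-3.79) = 24.40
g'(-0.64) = 3.79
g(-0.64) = 0.45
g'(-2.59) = -8.96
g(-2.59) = -0.26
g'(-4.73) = -63.65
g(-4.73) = 69.84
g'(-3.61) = -29.72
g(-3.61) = 18.64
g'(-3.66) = -30.98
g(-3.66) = 20.16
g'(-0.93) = 4.13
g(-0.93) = -0.72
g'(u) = -4.65*u^2 - 8.48*u + 0.27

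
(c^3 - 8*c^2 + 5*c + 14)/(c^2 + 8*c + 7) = (c^2 - 9*c + 14)/(c + 7)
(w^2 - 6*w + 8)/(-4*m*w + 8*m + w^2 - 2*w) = (w - 4)/(-4*m + w)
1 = 1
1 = 1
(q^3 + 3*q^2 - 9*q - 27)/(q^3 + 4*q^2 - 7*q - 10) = (q^3 + 3*q^2 - 9*q - 27)/(q^3 + 4*q^2 - 7*q - 10)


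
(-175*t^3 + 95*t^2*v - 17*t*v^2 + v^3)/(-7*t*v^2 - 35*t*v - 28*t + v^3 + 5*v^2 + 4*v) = (25*t^2 - 10*t*v + v^2)/(v^2 + 5*v + 4)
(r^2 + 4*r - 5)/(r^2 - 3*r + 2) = (r + 5)/(r - 2)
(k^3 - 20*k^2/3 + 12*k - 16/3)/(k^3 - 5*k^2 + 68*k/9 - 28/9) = 3*(k - 4)/(3*k - 7)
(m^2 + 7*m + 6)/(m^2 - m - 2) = (m + 6)/(m - 2)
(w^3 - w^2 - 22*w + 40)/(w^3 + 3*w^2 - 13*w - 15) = (w^2 - 6*w + 8)/(w^2 - 2*w - 3)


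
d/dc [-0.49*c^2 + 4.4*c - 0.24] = 4.4 - 0.98*c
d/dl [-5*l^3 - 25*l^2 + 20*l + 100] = -15*l^2 - 50*l + 20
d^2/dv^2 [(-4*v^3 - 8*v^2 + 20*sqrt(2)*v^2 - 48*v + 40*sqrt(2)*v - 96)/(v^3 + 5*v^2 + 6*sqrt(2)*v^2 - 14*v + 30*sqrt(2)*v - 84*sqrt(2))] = 8*(3*v^6 + 11*sqrt(2)*v^6 - 78*v^5 + 120*sqrt(2)*v^5 - 948*v^4 - 180*sqrt(2)*v^4 - 2476*sqrt(2)*v^3 + 1104*v^3 - 3456*sqrt(2)*v^2 + 25776*v^2 - 74304*v + 4320*sqrt(2)*v - 184320 + 145152*sqrt(2))/(v^9 + 15*v^8 + 18*sqrt(2)*v^8 + 249*v^7 + 270*sqrt(2)*v^7 + 1026*sqrt(2)*v^6 + 2945*v^6 + 1170*sqrt(2)*v^5 + 6666*v^5 - 60780*v^4 + 5940*sqrt(2)*v^4 - 74520*sqrt(2)*v^3 - 102536*v^3 - 248976*sqrt(2)*v^2 + 635040*v^2 - 592704*v + 1270080*sqrt(2)*v - 1185408*sqrt(2))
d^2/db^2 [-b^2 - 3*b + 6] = -2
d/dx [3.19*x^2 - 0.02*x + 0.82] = 6.38*x - 0.02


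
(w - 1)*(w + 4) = w^2 + 3*w - 4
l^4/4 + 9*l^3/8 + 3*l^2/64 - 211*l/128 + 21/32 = (l/4 + 1)*(l - 3/4)*(l - 1/2)*(l + 7/4)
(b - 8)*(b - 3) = b^2 - 11*b + 24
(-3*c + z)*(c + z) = -3*c^2 - 2*c*z + z^2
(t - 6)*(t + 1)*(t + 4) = t^3 - t^2 - 26*t - 24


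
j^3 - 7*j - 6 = (j - 3)*(j + 1)*(j + 2)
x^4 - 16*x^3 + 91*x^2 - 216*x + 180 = (x - 6)*(x - 5)*(x - 3)*(x - 2)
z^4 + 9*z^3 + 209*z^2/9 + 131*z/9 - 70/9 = (z - 1/3)*(z + 2)*(z + 7/3)*(z + 5)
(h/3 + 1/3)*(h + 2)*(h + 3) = h^3/3 + 2*h^2 + 11*h/3 + 2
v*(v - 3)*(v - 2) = v^3 - 5*v^2 + 6*v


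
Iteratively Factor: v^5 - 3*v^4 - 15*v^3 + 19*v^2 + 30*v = (v - 2)*(v^4 - v^3 - 17*v^2 - 15*v) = v*(v - 2)*(v^3 - v^2 - 17*v - 15) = v*(v - 2)*(v + 1)*(v^2 - 2*v - 15) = v*(v - 5)*(v - 2)*(v + 1)*(v + 3)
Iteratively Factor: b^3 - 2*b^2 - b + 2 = (b - 2)*(b^2 - 1) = (b - 2)*(b + 1)*(b - 1)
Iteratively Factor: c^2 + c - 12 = (c + 4)*(c - 3)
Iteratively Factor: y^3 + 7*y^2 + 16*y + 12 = (y + 2)*(y^2 + 5*y + 6) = (y + 2)^2*(y + 3)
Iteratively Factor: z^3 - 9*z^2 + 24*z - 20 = (z - 5)*(z^2 - 4*z + 4) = (z - 5)*(z - 2)*(z - 2)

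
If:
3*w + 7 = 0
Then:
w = -7/3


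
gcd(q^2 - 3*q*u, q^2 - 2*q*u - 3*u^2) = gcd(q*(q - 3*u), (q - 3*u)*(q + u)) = q - 3*u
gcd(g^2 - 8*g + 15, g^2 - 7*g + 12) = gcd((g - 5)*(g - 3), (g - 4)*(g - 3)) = g - 3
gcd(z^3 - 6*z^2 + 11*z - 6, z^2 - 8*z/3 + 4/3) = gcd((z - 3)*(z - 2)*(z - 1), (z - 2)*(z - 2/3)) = z - 2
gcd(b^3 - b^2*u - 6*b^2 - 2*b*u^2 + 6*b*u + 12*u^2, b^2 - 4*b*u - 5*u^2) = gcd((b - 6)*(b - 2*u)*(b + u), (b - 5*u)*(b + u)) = b + u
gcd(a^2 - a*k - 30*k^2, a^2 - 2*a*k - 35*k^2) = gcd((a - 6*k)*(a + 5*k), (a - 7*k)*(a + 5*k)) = a + 5*k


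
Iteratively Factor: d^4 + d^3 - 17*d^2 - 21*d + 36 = (d - 1)*(d^3 + 2*d^2 - 15*d - 36) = (d - 1)*(d + 3)*(d^2 - d - 12) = (d - 1)*(d + 3)^2*(d - 4)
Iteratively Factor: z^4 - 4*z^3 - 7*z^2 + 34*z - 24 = (z - 4)*(z^3 - 7*z + 6) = (z - 4)*(z + 3)*(z^2 - 3*z + 2) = (z - 4)*(z - 1)*(z + 3)*(z - 2)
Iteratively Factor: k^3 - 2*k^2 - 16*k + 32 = (k - 4)*(k^2 + 2*k - 8) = (k - 4)*(k - 2)*(k + 4)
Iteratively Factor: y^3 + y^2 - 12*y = (y)*(y^2 + y - 12) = y*(y + 4)*(y - 3)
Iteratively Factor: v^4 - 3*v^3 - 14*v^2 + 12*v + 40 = (v + 2)*(v^3 - 5*v^2 - 4*v + 20) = (v - 5)*(v + 2)*(v^2 - 4) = (v - 5)*(v - 2)*(v + 2)*(v + 2)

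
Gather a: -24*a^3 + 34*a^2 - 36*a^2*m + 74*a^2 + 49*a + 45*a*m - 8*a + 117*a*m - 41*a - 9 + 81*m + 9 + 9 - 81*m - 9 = -24*a^3 + a^2*(108 - 36*m) + 162*a*m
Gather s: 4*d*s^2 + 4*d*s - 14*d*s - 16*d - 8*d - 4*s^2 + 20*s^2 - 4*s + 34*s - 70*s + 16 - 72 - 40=-24*d + s^2*(4*d + 16) + s*(-10*d - 40) - 96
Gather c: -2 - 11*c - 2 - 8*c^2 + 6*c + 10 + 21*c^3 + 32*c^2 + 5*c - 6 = 21*c^3 + 24*c^2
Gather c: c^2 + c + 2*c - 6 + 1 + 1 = c^2 + 3*c - 4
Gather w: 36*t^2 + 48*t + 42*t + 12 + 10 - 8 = 36*t^2 + 90*t + 14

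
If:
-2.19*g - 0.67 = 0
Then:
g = -0.31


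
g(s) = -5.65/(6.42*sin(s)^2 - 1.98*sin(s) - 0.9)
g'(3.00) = 0.85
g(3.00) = 5.37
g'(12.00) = -10.46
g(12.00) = -2.81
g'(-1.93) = 0.64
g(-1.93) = -0.86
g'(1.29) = 1.66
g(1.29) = -1.81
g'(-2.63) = 15.75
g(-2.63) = -3.51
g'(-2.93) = 639.45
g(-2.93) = 28.11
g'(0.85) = 18.71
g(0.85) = -4.57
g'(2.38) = -44.98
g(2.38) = -7.14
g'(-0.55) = -11.73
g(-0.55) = -2.99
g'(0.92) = 11.17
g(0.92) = -3.56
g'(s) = -5.65*(-12.84*sin(s)*cos(s) + 1.98*cos(s))/(6.42*sin(s)^2 - 1.98*sin(s) - 0.9)^2 = (72.546*sin(s) - 11.187)*cos(s)/(-6.42*sin(s)^2 + 1.98*sin(s) + 0.9)^2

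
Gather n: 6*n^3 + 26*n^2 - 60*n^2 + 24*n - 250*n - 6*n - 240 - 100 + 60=6*n^3 - 34*n^2 - 232*n - 280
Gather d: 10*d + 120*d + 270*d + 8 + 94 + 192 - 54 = 400*d + 240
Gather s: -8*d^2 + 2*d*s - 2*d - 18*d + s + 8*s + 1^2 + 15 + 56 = -8*d^2 - 20*d + s*(2*d + 9) + 72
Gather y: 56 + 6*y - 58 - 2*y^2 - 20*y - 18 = -2*y^2 - 14*y - 20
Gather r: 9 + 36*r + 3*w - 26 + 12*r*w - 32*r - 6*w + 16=r*(12*w + 4) - 3*w - 1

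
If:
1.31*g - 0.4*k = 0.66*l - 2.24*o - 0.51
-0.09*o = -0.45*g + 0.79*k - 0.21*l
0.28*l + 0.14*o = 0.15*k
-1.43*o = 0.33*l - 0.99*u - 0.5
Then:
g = -4.20871132780435*u - 3.07015981591224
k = -3.14730285318011*u - 2.24321491615181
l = -2.29727967816808*u - 1.55609711890052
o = 1.22244915650033*u + 0.708749684781238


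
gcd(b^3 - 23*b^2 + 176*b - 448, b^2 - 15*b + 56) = b^2 - 15*b + 56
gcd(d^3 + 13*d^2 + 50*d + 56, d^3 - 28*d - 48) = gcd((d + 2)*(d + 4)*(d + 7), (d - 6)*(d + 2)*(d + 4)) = d^2 + 6*d + 8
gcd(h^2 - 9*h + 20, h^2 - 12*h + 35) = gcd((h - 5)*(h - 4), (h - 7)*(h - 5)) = h - 5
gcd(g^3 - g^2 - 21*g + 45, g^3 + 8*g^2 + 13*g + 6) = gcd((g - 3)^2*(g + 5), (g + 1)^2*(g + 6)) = 1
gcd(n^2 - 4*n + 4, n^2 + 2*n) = 1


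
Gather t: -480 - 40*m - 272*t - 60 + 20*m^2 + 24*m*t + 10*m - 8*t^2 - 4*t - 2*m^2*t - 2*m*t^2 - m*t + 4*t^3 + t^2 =20*m^2 - 30*m + 4*t^3 + t^2*(-2*m - 7) + t*(-2*m^2 + 23*m - 276) - 540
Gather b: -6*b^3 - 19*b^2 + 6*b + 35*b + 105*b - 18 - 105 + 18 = -6*b^3 - 19*b^2 + 146*b - 105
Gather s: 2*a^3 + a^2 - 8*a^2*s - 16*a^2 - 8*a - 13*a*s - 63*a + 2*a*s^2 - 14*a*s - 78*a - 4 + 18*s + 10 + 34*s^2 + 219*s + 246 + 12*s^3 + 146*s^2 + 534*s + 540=2*a^3 - 15*a^2 - 149*a + 12*s^3 + s^2*(2*a + 180) + s*(-8*a^2 - 27*a + 771) + 792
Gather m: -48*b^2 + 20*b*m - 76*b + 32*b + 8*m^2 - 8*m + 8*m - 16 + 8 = -48*b^2 + 20*b*m - 44*b + 8*m^2 - 8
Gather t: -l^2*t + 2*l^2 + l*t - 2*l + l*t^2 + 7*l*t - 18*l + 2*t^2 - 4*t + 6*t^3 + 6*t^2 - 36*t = 2*l^2 - 20*l + 6*t^3 + t^2*(l + 8) + t*(-l^2 + 8*l - 40)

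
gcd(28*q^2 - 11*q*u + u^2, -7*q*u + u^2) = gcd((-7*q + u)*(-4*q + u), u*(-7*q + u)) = 7*q - u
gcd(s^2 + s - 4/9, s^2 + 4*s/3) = s + 4/3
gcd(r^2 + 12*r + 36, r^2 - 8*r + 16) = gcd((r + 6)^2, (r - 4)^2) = 1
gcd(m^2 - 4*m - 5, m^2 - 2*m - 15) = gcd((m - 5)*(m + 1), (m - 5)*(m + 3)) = m - 5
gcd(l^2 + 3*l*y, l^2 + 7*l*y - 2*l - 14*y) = 1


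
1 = 1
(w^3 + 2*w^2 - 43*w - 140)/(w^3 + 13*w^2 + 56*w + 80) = (w - 7)/(w + 4)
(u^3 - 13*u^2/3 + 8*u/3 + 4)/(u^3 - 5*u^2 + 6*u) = (u + 2/3)/u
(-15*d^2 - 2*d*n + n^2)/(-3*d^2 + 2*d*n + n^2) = (5*d - n)/(d - n)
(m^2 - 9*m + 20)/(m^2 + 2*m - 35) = (m - 4)/(m + 7)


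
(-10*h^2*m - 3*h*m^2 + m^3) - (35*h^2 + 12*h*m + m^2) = -10*h^2*m - 35*h^2 - 3*h*m^2 - 12*h*m + m^3 - m^2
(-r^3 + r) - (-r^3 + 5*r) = -4*r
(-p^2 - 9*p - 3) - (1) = -p^2 - 9*p - 4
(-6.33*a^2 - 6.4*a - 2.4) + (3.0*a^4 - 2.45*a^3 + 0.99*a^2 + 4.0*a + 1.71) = 3.0*a^4 - 2.45*a^3 - 5.34*a^2 - 2.4*a - 0.69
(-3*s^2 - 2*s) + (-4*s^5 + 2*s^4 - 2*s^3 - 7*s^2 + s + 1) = -4*s^5 + 2*s^4 - 2*s^3 - 10*s^2 - s + 1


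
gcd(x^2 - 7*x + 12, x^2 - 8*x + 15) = x - 3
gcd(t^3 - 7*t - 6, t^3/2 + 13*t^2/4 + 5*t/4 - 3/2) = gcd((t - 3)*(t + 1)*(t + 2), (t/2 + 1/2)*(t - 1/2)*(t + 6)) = t + 1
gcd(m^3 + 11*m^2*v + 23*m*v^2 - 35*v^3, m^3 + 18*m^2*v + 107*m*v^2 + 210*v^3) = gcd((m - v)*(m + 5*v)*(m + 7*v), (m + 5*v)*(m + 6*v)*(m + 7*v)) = m^2 + 12*m*v + 35*v^2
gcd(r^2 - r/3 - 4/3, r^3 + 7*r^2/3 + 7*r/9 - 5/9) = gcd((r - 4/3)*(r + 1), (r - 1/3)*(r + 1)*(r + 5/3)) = r + 1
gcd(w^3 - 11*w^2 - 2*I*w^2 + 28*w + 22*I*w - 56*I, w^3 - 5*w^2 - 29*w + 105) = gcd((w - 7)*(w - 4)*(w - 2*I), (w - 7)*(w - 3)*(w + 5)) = w - 7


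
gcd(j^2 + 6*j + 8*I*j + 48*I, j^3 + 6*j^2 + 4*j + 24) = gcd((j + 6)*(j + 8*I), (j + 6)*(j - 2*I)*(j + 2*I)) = j + 6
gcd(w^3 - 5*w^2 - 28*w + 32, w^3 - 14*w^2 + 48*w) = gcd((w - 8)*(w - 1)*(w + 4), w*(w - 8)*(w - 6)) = w - 8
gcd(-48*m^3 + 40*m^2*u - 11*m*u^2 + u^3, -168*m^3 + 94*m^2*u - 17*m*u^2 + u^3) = -4*m + u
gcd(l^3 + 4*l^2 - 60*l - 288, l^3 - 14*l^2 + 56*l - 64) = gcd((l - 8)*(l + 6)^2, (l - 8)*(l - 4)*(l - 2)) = l - 8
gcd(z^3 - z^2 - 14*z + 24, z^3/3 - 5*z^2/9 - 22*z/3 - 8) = 1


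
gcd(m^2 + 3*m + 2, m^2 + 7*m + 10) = m + 2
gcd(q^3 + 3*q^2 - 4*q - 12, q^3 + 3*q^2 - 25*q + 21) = 1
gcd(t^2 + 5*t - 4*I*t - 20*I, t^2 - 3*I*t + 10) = 1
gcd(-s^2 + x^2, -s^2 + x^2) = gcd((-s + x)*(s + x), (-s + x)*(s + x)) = -s^2 + x^2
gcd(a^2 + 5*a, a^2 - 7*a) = a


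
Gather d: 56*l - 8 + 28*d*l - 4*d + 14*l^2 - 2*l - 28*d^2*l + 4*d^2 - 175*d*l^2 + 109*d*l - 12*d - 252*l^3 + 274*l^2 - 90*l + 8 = d^2*(4 - 28*l) + d*(-175*l^2 + 137*l - 16) - 252*l^3 + 288*l^2 - 36*l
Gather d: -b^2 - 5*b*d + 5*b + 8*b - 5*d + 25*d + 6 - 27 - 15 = -b^2 + 13*b + d*(20 - 5*b) - 36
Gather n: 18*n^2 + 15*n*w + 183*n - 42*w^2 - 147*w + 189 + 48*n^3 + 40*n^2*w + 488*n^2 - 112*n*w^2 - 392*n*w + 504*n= 48*n^3 + n^2*(40*w + 506) + n*(-112*w^2 - 377*w + 687) - 42*w^2 - 147*w + 189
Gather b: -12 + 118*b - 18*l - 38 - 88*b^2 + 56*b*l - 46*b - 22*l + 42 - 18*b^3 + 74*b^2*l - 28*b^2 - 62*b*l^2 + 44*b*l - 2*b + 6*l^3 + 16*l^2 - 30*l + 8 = -18*b^3 + b^2*(74*l - 116) + b*(-62*l^2 + 100*l + 70) + 6*l^3 + 16*l^2 - 70*l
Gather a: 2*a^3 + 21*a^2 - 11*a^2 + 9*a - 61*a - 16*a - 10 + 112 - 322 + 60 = 2*a^3 + 10*a^2 - 68*a - 160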